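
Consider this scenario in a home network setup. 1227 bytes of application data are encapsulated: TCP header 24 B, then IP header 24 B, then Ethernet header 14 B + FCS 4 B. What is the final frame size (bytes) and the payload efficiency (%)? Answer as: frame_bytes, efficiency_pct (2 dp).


TCP segment = 1227 + 24 = 1251 B
IP packet = 1251 + 24 = 1275 B
Ethernet frame = 1275 + 14 + 4 = 1293 B
Efficiency = app / frame = 1227 / 1293 = 0.948956 = 94.8956% -> 94.90% (2 dp)

1293, 94.90


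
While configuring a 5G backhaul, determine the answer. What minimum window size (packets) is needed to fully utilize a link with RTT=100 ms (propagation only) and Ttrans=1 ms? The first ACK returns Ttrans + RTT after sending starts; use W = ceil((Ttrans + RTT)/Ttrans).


Given: Ttrans = 1 ms, RTT = 100 ms (= 2 * Tprop, Tprop = 50 ms)
Time until first ACK returns = Ttrans + RTT = 1 + 100 = 101 ms
Need W * Ttrans >= Ttrans + RTT  ->  W >= (Ttrans + RTT) / Ttrans
(Ttrans + RTT) / Ttrans = 101 / 1 = 101
W_min = ceil(101) = 101

101


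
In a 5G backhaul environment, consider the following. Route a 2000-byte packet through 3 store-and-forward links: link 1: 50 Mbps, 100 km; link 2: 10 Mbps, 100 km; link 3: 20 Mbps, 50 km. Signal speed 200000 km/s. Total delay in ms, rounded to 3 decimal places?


Packet = 2000 bytes = 16000 bits. Store-and-forward: sum (t_trans + t_prop) per link.
Link 1: t_trans = 16000/(50*10^6) s = 0.3200 ms; t_prop = 100/200000 s = 0.5000 ms; subtotal = 0.8200 ms
Link 2: t_trans = 16000/(10*10^6) s = 1.6000 ms; t_prop = 100/200000 s = 0.5000 ms; subtotal = 2.1000 ms
Link 3: t_trans = 16000/(20*10^6) s = 0.8000 ms; t_prop = 50/200000 s = 0.2500 ms; subtotal = 1.0500 ms
End-to-end = 0.8200 + 2.1000 + 1.0500 = 3.9700 ms -> 3.970 ms (3 dp)

3.970


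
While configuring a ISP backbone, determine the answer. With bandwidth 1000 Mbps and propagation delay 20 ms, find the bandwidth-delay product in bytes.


Given: bandwidth = 1000 Mbps, delay = 20 ms
BDP in bits = 1000 * 10^6 * 20 / 1000
BDP in bits = 20000000
BDP in bytes = 20000000 / 8 = 2500000

2500000


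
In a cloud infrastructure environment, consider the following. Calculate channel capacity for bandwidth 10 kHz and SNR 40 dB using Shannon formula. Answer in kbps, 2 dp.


Given: B = 10 kHz, SNR = 40 dB
SNR linear = 10^(40/10) = 10000
1 + SNR = 10001
log2(10001) = 13.2878566418
C = 10 * 1000 * 13.2878566418 = 132878.5664 bps
C = 132.878566 kbps -> 132.88 kbps (2 dp)

132.88


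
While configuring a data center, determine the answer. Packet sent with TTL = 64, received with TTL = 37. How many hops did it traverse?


Given: initial TTL = 64, received TTL = 37
Hops = initial TTL - received TTL
Hops = 64 - 37 = 27

27


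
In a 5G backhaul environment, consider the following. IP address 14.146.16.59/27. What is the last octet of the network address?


Given: IP = 14.146.16.59, prefix = /27
Subnet mask = 255.255.255.224
Last octet of IP: 59
Last octet of mask: 224
Network last octet = 59 AND 224 = 32

32


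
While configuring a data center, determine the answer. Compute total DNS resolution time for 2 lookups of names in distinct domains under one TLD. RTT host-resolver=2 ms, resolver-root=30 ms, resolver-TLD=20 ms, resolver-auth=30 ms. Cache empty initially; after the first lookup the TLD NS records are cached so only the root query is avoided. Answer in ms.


Lookup 1 (cold cache): local + root + TLD + auth = 2 + 30 + 20 + 30 = 82 ms
Lookups 2..2 (TLD NS cached -> skip root; new domain -> still ask TLD and auth): local + TLD + auth = 2 + 20 + 30 = 52 ms each
Remaining 1 lookups: 1 * 52 = 52 ms
Total = 82 + 52 = 134 ms

134


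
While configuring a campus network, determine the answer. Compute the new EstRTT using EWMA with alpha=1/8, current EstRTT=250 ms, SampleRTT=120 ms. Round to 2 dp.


Given: EstRTT = 250 ms, SampleRTT = 120 ms, alpha = 1/8
New EstRTT = (1 - alpha) * EstRTT + alpha * SampleRTT
(7/8) * 250 = 218.75
(1/8) * 120 = 15
New EstRTT = 218.75 + 15 = 233.75 ms -> 233.75 ms (2 dp)

233.75


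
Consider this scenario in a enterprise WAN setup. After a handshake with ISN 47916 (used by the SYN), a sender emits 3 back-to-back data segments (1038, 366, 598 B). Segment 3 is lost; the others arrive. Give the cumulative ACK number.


SYN uses sequence number 47916; first data byte = ISN + 1 = 47917.
Segment 1: SEQ = 47917, len = 1038 B, covers [47917, 48954]
Segment 2: SEQ = 48955, len = 366 B, covers [48955, 49320]
Segment 3: SEQ = 49321, len = 598 B, covers [49321, 49918] [LOST]
In-order data received: bytes [47917, 49320] (segments 1..2).
Segment 3 missing -> gap begins at byte 49321.
Cumulative ACK = next expected in-order byte = 47917 + 1038 + 366 = 49321

49321


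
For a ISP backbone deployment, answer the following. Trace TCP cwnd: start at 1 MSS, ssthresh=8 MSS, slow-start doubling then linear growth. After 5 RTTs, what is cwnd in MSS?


RTT 0: cwnd = 1 MSS (initial)
RTT 1: cwnd = 2 MSS (slow start, doubled)
RTT 2: cwnd = 4 MSS (slow start, doubled)
RTT 3: cwnd = 8 MSS (slow start, doubled)
RTT 4: cwnd = 9 MSS (congestion avoidance, +1)
RTT 5: cwnd = 10 MSS (congestion avoidance, +1)

10


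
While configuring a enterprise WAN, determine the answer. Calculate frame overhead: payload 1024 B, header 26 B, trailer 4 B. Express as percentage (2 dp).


Given: payload = 1024 B, header = 26 B, trailer = 4 B
Overhead bytes = header + trailer = 26 + 4 = 30
Total frame = payload + overhead = 1024 + 30 = 1054
Overhead % = 30 / 1054 * 100 = 2.8463% -> 2.85% (2 dp)

2.85


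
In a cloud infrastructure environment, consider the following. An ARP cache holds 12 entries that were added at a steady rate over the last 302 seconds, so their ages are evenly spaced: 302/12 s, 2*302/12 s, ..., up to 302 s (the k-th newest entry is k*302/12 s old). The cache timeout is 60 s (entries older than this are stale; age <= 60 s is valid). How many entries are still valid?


Ages are k * 302/12 s for k = 1..12 (spacing = 25.1667 s).
Entry k is valid iff k * 302/12 <= 60 iff k <= 12 * 60 / 302 = 2.3841
n_valid = floor(2.3841) = 2
(n_stale = 12 - 2 = 10)

2


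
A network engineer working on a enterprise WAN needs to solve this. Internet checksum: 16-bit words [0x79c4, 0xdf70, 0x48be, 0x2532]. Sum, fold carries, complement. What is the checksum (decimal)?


Given words: [0x79c4, 0xdf70, 0x48be, 0x2532]
Step 1: Sum all words
Raw sum = 31172 + 57200 + 18622 + 9522 = 116516
Step 2: Fold carry: (50980 + 1) = 50981
One's complement = ~50981 & 0xFFFF = 14554

14554


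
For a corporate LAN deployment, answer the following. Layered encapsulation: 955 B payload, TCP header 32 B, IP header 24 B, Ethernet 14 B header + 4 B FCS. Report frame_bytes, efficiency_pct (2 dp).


TCP segment = 955 + 32 = 987 B
IP packet = 987 + 24 = 1011 B
Ethernet frame = 1011 + 14 + 4 = 1029 B
Efficiency = app / frame = 955 / 1029 = 0.928086 = 92.8086% -> 92.81% (2 dp)

1029, 92.81


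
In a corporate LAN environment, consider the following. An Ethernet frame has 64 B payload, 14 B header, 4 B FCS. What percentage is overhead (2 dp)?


Given: payload = 64 B, header = 14 B, trailer = 4 B
Overhead bytes = header + trailer = 14 + 4 = 18
Total frame = payload + overhead = 64 + 18 = 82
Overhead % = 18 / 82 * 100 = 21.9512% -> 21.95% (2 dp)

21.95


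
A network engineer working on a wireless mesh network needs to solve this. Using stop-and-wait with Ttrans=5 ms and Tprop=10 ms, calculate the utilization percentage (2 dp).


Given: Ttrans = 5 ms, Tprop = 10 ms
RTT = 2 * Tprop = 2 * 10 = 20 ms
U = Ttrans / (Ttrans + RTT)
U = 5 / (5 + 20)
U = 5 / 25 = 0.2
U% = 20.00%

20.00


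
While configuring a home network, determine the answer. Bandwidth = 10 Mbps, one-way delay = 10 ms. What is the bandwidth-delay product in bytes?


Given: bandwidth = 10 Mbps, delay = 10 ms
BDP in bits = 10 * 10^6 * 10 / 1000
BDP in bits = 100000
BDP in bytes = 100000 / 8 = 12500

12500


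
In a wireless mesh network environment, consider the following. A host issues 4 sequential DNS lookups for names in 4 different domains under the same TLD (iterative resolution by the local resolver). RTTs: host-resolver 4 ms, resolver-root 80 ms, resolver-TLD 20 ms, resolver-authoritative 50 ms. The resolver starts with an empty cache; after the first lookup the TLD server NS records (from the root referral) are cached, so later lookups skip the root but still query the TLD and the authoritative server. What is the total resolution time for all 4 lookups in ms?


Lookup 1 (cold cache): local + root + TLD + auth = 4 + 80 + 20 + 50 = 154 ms
Lookups 2..4 (TLD NS cached -> skip root; new domain -> still ask TLD and auth): local + TLD + auth = 4 + 20 + 50 = 74 ms each
Remaining 3 lookups: 3 * 74 = 222 ms
Total = 154 + 222 = 376 ms

376


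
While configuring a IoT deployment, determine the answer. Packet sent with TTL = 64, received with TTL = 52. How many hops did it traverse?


Given: initial TTL = 64, received TTL = 52
Hops = initial TTL - received TTL
Hops = 64 - 52 = 12

12


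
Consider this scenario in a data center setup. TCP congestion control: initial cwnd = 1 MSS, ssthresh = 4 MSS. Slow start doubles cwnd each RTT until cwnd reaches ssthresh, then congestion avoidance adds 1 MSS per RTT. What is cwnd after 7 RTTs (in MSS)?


RTT 0: cwnd = 1 MSS (initial)
RTT 1: cwnd = 2 MSS (slow start, doubled)
RTT 2: cwnd = 4 MSS (slow start, doubled)
RTT 3: cwnd = 5 MSS (congestion avoidance, +1)
RTT 4: cwnd = 6 MSS (congestion avoidance, +1)
RTT 5: cwnd = 7 MSS (congestion avoidance, +1)
RTT 6: cwnd = 8 MSS (congestion avoidance, +1)
RTT 7: cwnd = 9 MSS (congestion avoidance, +1)

9


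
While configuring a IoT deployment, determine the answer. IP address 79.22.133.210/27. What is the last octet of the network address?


Given: IP = 79.22.133.210, prefix = /27
Subnet mask = 255.255.255.224
Last octet of IP: 210
Last octet of mask: 224
Network last octet = 210 AND 224 = 192

192


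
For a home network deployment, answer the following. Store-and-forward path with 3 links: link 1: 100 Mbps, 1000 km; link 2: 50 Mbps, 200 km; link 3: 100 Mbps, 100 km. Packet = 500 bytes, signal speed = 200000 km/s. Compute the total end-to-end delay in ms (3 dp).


Packet = 500 bytes = 4000 bits. Store-and-forward: sum (t_trans + t_prop) per link.
Link 1: t_trans = 4000/(100*10^6) s = 0.0400 ms; t_prop = 1000/200000 s = 5.0000 ms; subtotal = 5.0400 ms
Link 2: t_trans = 4000/(50*10^6) s = 0.0800 ms; t_prop = 200/200000 s = 1.0000 ms; subtotal = 1.0800 ms
Link 3: t_trans = 4000/(100*10^6) s = 0.0400 ms; t_prop = 100/200000 s = 0.5000 ms; subtotal = 0.5400 ms
End-to-end = 5.0400 + 1.0800 + 0.5400 = 6.6600 ms -> 6.660 ms (3 dp)

6.660


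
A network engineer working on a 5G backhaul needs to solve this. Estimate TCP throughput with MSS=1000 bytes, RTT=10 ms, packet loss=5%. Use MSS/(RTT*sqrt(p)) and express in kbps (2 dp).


Given: MSS = 1000 bytes, RTT = 10 ms, loss = 5%
RTT in seconds = 10 / 1000 = 0.01
Loss rate = 5% = 0.05
sqrt(loss) = sqrt(0.05) = 0.223606797750
Throughput (bytes/s) = 1000 / (0.01 * 0.223606797750) = 447213.5955
Throughput (kbps) = 447213.5955 * 8 / 1000 = 3577.708764 -> 3577.71 kbps (2 dp)

3577.71


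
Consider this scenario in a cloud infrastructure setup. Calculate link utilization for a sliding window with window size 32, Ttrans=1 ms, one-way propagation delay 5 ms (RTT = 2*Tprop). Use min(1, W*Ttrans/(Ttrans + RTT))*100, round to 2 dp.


Given: W = 32, Ttrans = 1 ms, RTT = 10 ms (= 2 * Tprop, Tprop = 5 ms)
Cycle time = Ttrans + RTT = 1 + 10 = 11 ms (first packet sent until its ACK returns)
W * Ttrans = 32 * 1 = 32 ms of sending per cycle
W * Ttrans / (Ttrans + RTT) = 32 / 11 = 2.909091
U = min(1, 2.909091) = 1.000000
U% = 100.00%

100.00


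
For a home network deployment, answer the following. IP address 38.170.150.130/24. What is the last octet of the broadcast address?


Given: IP = 38.170.150.130, prefix = /24
Host bits = 32 - 24 = 8
Network last octet = 130 AND mask = 0
Host part size = 2^8 - 1 = 255
Broadcast last octet = 0 OR 255 = 255

255


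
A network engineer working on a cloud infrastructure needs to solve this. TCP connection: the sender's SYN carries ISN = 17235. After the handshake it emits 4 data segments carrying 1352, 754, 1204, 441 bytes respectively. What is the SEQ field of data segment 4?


The SYN occupies sequence number ISN = 17235, so the first data byte is ISN + 1 = 17236.
SEQ of data segment i = (ISN + 1) + sum of payload sizes of segments 1..i-1.
Segment 1: SEQ = 17236, payload = 1352 bytes
Segment 2: SEQ = 18588, payload = 754 bytes
Segment 3: SEQ = 19342, payload = 1204 bytes
Segment 4: SEQ = 20546, payload = 441 bytes
SEQ of segment 4 = 17236 + 1352 + 754 + 1204 = 20546

20546


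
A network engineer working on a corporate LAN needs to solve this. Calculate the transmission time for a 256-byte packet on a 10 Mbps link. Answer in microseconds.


Given: packet = 256 bytes, bandwidth = 10 Mbps
Packet in bits = 256 * 8 = 2048 bits
Bandwidth = 10 * 10^6 = 10000000 bps
Time = 2048 / 10000000 seconds
Time in us = 2048 * 10^6 / 10000000 = 204.8

204.8


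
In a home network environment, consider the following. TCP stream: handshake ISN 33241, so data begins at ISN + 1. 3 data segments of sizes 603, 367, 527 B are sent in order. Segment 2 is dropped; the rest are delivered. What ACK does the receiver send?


SYN uses sequence number 33241; first data byte = ISN + 1 = 33242.
Segment 1: SEQ = 33242, len = 603 B, covers [33242, 33844]
Segment 2: SEQ = 33845, len = 367 B, covers [33845, 34211] [LOST]
Segment 3: SEQ = 34212, len = 527 B, covers [34212, 34738]
In-order data received: bytes [33242, 33844] (segments 1..1).
Segment 2 missing -> gap begins at byte 33845; later segments buffered out of order.
Cumulative ACK = next expected in-order byte = 33242 + 603 = 33845

33845


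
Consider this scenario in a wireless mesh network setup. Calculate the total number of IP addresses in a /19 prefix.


Given: CIDR prefix /19
Host bits = 32 - 19 = 13
Total addresses = 2^13 = 8192

8192


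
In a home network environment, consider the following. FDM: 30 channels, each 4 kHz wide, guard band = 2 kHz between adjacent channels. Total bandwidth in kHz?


Given: 30 channels, 4 kHz each, guard = 2 kHz
Channel bandwidth = 30 * 4 = 120 kHz
Guard bands = 29 gaps * 2 kHz = 58 kHz
Total = 120 + 58 = 178 kHz

178


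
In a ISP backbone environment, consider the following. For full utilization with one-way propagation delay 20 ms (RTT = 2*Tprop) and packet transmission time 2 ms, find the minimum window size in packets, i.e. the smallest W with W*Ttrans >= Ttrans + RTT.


Given: Ttrans = 2 ms, RTT = 40 ms (= 2 * Tprop, Tprop = 20 ms)
Time until first ACK returns = Ttrans + RTT = 2 + 40 = 42 ms
Need W * Ttrans >= Ttrans + RTT  ->  W >= (Ttrans + RTT) / Ttrans
(Ttrans + RTT) / Ttrans = 42 / 2 = 21
W_min = ceil(21) = 21

21


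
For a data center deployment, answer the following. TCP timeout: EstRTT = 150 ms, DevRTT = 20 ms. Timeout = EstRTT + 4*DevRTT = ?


Given: EstRTT = 150 ms, DevRTT = 20 ms
Timeout = EstRTT + 4 * DevRTT
4 * DevRTT = 4 * 20 = 80
Timeout = 150 + 80 = 230 ms

230


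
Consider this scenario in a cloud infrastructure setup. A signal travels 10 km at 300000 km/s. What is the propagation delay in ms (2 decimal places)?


Given: distance = 10 km, speed = 300000 km/s
Delay = distance / speed = 10 / 300000 seconds
Delay in ms = 10 * 1000 / 300000
Delay = 0.0333 ms
Rounded to 2 dp = 0.03 ms

0.03


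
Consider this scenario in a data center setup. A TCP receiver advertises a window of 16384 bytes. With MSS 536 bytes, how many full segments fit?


Given: RWND = 16384 bytes, MSS = 536 bytes
Full segments = floor(RWND / MSS)
Full segments = floor(16384 / 536)
Full segments = floor(30.5672) = 30

30


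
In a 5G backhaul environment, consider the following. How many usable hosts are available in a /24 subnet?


Given: subnet mask /24
Host bits = 32 - 24 = 8
Total addresses = 2^8 = 256
Usable hosts = 256 - 2 (network + broadcast) = 254

254


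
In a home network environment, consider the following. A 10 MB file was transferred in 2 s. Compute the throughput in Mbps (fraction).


Given: file = 10 MB, time = 2 s
File in Mb = 10 * 8 = 80 Mb
Throughput = 80 / 2 Mbps
Throughput = 40 Mbps

40


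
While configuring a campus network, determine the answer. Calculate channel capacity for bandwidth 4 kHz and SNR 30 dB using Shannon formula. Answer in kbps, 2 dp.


Given: B = 4 kHz, SNR = 30 dB
SNR linear = 10^(30/10) = 1000
1 + SNR = 1001
log2(1001) = 9.9672262588
C = 4 * 1000 * 9.9672262588 = 39868.9050 bps
C = 39.868905 kbps -> 39.87 kbps (2 dp)

39.87


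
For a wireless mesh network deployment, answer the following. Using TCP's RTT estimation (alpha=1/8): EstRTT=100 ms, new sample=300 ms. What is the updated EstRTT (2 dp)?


Given: EstRTT = 100 ms, SampleRTT = 300 ms, alpha = 1/8
New EstRTT = (1 - alpha) * EstRTT + alpha * SampleRTT
(7/8) * 100 = 87.5
(1/8) * 300 = 37.5
New EstRTT = 87.5 + 37.5 = 125 ms -> 125.00 ms (2 dp)

125.00


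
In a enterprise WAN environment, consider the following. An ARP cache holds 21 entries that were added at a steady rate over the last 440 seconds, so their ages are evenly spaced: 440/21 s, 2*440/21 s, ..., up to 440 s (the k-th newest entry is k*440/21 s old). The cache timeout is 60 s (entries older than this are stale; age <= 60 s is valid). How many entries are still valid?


Ages are k * 440/21 s for k = 1..21 (spacing = 20.9524 s).
Entry k is valid iff k * 440/21 <= 60 iff k <= 21 * 60 / 440 = 2.8636
n_valid = floor(2.8636) = 2
(n_stale = 21 - 2 = 19)

2


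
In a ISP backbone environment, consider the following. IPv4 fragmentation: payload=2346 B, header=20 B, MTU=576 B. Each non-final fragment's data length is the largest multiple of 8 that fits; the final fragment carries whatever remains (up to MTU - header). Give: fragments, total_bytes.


Max data per non-final fragment = floor((MTU - header)/8)*8 = floor((576 - 20)/8)*8 = floor(556/8)*8 = 552 B
Final fragment needs no 8-byte alignment: it can carry up to MTU - header = 556 B
Non-final fragments needed = ceil((payload - 556) / 552) = ceil(1790/552) = ceil(3.2428) = 4
Number of fragments = 4 + 1 = 5
Fragment sizes (data): 4 * 552 B + 138 B (last, 138 <= 556 OK)
Total bytes sent = payload + n_frags * header = 2346 + 5*20 = 2346 + 100 = 2446 B

5, 2446


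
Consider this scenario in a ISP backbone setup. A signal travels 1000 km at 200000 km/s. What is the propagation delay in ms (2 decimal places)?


Given: distance = 1000 km, speed = 200000 km/s
Delay = distance / speed = 1000 / 200000 seconds
Delay in ms = 1000 * 1000 / 200000
Delay = 5.0000 ms
Rounded to 2 dp = 5.00 ms

5.00


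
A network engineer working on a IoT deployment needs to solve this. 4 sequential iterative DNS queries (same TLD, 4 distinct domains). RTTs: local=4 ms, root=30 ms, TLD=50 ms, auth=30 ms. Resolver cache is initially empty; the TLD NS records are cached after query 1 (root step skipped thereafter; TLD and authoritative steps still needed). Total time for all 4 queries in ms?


Lookup 1 (cold cache): local + root + TLD + auth = 4 + 30 + 50 + 30 = 114 ms
Lookups 2..4 (TLD NS cached -> skip root; new domain -> still ask TLD and auth): local + TLD + auth = 4 + 50 + 30 = 84 ms each
Remaining 3 lookups: 3 * 84 = 252 ms
Total = 114 + 252 = 366 ms

366


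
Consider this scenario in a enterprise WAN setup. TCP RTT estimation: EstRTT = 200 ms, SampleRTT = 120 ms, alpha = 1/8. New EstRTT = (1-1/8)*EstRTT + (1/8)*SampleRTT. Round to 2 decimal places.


Given: EstRTT = 200 ms, SampleRTT = 120 ms, alpha = 1/8
New EstRTT = (1 - alpha) * EstRTT + alpha * SampleRTT
(7/8) * 200 = 175
(1/8) * 120 = 15
New EstRTT = 175 + 15 = 190 ms -> 190.00 ms (2 dp)

190.00


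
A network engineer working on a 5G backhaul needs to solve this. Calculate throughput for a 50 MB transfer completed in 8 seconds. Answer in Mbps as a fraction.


Given: file = 50 MB, time = 8 s
File in Mb = 50 * 8 = 400 Mb
Throughput = 400 / 8 Mbps
Throughput = 50 Mbps

50


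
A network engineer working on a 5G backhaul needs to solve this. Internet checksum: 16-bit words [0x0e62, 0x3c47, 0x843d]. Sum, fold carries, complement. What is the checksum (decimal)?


Given words: [0x0e62, 0x3c47, 0x843d]
Step 1: Sum all words
Raw sum = 3682 + 15431 + 33853 = 52966
One's complement = ~52966 & 0xFFFF = 12569

12569


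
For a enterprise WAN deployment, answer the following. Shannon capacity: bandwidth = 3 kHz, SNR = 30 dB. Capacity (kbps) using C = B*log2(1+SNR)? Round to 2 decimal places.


Given: B = 3 kHz, SNR = 30 dB
SNR linear = 10^(30/10) = 1000
1 + SNR = 1001
log2(1001) = 9.9672262588
C = 3 * 1000 * 9.9672262588 = 29901.6788 bps
C = 29.901679 kbps -> 29.90 kbps (2 dp)

29.90


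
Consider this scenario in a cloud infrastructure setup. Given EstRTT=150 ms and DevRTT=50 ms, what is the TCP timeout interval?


Given: EstRTT = 150 ms, DevRTT = 50 ms
Timeout = EstRTT + 4 * DevRTT
4 * DevRTT = 4 * 50 = 200
Timeout = 150 + 200 = 350 ms

350


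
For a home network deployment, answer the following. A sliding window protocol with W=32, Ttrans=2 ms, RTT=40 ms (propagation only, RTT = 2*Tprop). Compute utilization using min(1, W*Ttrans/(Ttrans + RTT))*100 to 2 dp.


Given: W = 32, Ttrans = 2 ms, RTT = 40 ms (= 2 * Tprop, Tprop = 20 ms)
Cycle time = Ttrans + RTT = 2 + 40 = 42 ms (first packet sent until its ACK returns)
W * Ttrans = 32 * 2 = 64 ms of sending per cycle
W * Ttrans / (Ttrans + RTT) = 64 / 42 = 1.523810
U = min(1, 1.523810) = 1.000000
U% = 100.00%

100.00


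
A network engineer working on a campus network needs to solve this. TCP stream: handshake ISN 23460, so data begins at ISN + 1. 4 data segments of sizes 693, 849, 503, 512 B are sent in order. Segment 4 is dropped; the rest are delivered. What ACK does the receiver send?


SYN uses sequence number 23460; first data byte = ISN + 1 = 23461.
Segment 1: SEQ = 23461, len = 693 B, covers [23461, 24153]
Segment 2: SEQ = 24154, len = 849 B, covers [24154, 25002]
Segment 3: SEQ = 25003, len = 503 B, covers [25003, 25505]
Segment 4: SEQ = 25506, len = 512 B, covers [25506, 26017] [LOST]
In-order data received: bytes [23461, 25505] (segments 1..3).
Segment 4 missing -> gap begins at byte 25506.
Cumulative ACK = next expected in-order byte = 23461 + 693 + 849 + 503 = 25506

25506


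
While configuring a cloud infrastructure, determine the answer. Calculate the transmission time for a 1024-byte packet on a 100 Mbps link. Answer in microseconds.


Given: packet = 1024 bytes, bandwidth = 100 Mbps
Packet in bits = 1024 * 8 = 8192 bits
Bandwidth = 100 * 10^6 = 100000000 bps
Time = 8192 / 100000000 seconds
Time in us = 8192 * 10^6 / 100000000 = 81.92

81.92


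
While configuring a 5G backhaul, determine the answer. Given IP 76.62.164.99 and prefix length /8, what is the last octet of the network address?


Given: IP = 76.62.164.99, prefix = /8
Subnet mask = 255.0.0.0
Last octet of IP: 99
Last octet of mask: 0
Network last octet = 99 AND 0 = 0

0


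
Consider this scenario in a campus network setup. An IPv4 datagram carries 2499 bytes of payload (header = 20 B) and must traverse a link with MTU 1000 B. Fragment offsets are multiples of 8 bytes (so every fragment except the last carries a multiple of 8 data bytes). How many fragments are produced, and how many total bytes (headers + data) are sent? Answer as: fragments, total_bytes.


Max data per non-final fragment = floor((MTU - header)/8)*8 = floor((1000 - 20)/8)*8 = floor(980/8)*8 = 976 B
Final fragment needs no 8-byte alignment: it can carry up to MTU - header = 980 B
Non-final fragments needed = ceil((payload - 980) / 976) = ceil(1519/976) = ceil(1.5564) = 2
Number of fragments = 2 + 1 = 3
Fragment sizes (data): 2 * 976 B + 547 B (last, 547 <= 980 OK)
Total bytes sent = payload + n_frags * header = 2499 + 3*20 = 2499 + 60 = 2559 B

3, 2559


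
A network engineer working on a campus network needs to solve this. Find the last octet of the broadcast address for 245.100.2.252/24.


Given: IP = 245.100.2.252, prefix = /24
Host bits = 32 - 24 = 8
Network last octet = 252 AND mask = 0
Host part size = 2^8 - 1 = 255
Broadcast last octet = 0 OR 255 = 255

255


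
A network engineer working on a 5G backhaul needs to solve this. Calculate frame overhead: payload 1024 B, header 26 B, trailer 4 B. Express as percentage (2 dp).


Given: payload = 1024 B, header = 26 B, trailer = 4 B
Overhead bytes = header + trailer = 26 + 4 = 30
Total frame = payload + overhead = 1024 + 30 = 1054
Overhead % = 30 / 1054 * 100 = 2.8463% -> 2.85% (2 dp)

2.85


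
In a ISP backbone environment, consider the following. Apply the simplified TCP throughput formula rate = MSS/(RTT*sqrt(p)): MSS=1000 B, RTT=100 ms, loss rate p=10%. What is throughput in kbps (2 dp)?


Given: MSS = 1000 bytes, RTT = 100 ms, loss = 10%
RTT in seconds = 100 / 1000 = 0.1
Loss rate = 10% = 0.1
sqrt(loss) = sqrt(0.1) = 0.316227766017
Throughput (bytes/s) = 1000 / (0.1 * 0.316227766017) = 31622.7766
Throughput (kbps) = 31622.7766 * 8 / 1000 = 252.982213 -> 252.98 kbps (2 dp)

252.98


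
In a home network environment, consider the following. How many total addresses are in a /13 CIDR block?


Given: CIDR prefix /13
Host bits = 32 - 13 = 19
Total addresses = 2^19 = 524288

524288


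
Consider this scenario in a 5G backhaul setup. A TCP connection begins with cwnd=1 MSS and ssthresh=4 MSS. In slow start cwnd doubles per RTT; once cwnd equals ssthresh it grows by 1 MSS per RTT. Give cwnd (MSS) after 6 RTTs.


RTT 0: cwnd = 1 MSS (initial)
RTT 1: cwnd = 2 MSS (slow start, doubled)
RTT 2: cwnd = 4 MSS (slow start, doubled)
RTT 3: cwnd = 5 MSS (congestion avoidance, +1)
RTT 4: cwnd = 6 MSS (congestion avoidance, +1)
RTT 5: cwnd = 7 MSS (congestion avoidance, +1)
RTT 6: cwnd = 8 MSS (congestion avoidance, +1)

8


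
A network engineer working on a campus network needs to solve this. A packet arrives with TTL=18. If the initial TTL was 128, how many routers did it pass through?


Given: initial TTL = 128, received TTL = 18
Hops = initial TTL - received TTL
Hops = 128 - 18 = 110

110


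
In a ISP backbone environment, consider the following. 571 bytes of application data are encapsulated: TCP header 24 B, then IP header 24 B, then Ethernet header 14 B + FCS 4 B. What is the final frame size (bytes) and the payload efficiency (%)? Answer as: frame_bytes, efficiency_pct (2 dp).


TCP segment = 571 + 24 = 595 B
IP packet = 595 + 24 = 619 B
Ethernet frame = 619 + 14 + 4 = 637 B
Efficiency = app / frame = 571 / 637 = 0.896389 = 89.6389% -> 89.64% (2 dp)

637, 89.64


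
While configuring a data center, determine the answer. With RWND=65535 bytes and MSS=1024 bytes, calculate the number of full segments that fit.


Given: RWND = 65535 bytes, MSS = 1024 bytes
Full segments = floor(RWND / MSS)
Full segments = floor(65535 / 1024)
Full segments = floor(63.999) = 63

63


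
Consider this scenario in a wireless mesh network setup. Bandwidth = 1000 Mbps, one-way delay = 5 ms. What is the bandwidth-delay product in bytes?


Given: bandwidth = 1000 Mbps, delay = 5 ms
BDP in bits = 1000 * 10^6 * 5 / 1000
BDP in bits = 5000000
BDP in bytes = 5000000 / 8 = 625000

625000


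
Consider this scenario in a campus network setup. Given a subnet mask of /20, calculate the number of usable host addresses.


Given: subnet mask /20
Host bits = 32 - 20 = 12
Total addresses = 2^12 = 4096
Usable hosts = 4096 - 2 (network + broadcast) = 4094

4094


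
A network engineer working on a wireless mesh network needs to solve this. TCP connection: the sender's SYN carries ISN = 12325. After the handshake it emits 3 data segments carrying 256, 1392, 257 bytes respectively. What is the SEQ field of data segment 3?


The SYN occupies sequence number ISN = 12325, so the first data byte is ISN + 1 = 12326.
SEQ of data segment i = (ISN + 1) + sum of payload sizes of segments 1..i-1.
Segment 1: SEQ = 12326, payload = 256 bytes
Segment 2: SEQ = 12582, payload = 1392 bytes
Segment 3: SEQ = 13974, payload = 257 bytes
SEQ of segment 3 = 12326 + 256 + 1392 = 13974

13974


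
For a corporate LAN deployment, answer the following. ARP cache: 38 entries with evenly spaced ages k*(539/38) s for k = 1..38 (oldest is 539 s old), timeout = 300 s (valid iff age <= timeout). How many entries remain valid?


Ages are k * 539/38 s for k = 1..38 (spacing = 14.1842 s).
Entry k is valid iff k * 539/38 <= 300 iff k <= 38 * 300 / 539 = 21.1503
n_valid = floor(21.1503) = 21
(n_stale = 38 - 21 = 17)

21


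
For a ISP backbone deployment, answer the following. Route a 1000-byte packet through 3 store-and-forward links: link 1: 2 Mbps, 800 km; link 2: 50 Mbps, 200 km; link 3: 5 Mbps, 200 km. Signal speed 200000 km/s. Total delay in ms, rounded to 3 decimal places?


Packet = 1000 bytes = 8000 bits. Store-and-forward: sum (t_trans + t_prop) per link.
Link 1: t_trans = 8000/(2*10^6) s = 4.0000 ms; t_prop = 800/200000 s = 4.0000 ms; subtotal = 8.0000 ms
Link 2: t_trans = 8000/(50*10^6) s = 0.1600 ms; t_prop = 200/200000 s = 1.0000 ms; subtotal = 1.1600 ms
Link 3: t_trans = 8000/(5*10^6) s = 1.6000 ms; t_prop = 200/200000 s = 1.0000 ms; subtotal = 2.6000 ms
End-to-end = 8.0000 + 1.1600 + 2.6000 = 11.7600 ms -> 11.760 ms (3 dp)

11.760


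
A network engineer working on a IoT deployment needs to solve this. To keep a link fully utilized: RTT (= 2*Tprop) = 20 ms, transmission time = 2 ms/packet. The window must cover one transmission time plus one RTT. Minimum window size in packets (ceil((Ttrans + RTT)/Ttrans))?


Given: Ttrans = 2 ms, RTT = 20 ms (= 2 * Tprop, Tprop = 10 ms)
Time until first ACK returns = Ttrans + RTT = 2 + 20 = 22 ms
Need W * Ttrans >= Ttrans + RTT  ->  W >= (Ttrans + RTT) / Ttrans
(Ttrans + RTT) / Ttrans = 22 / 2 = 11
W_min = ceil(11) = 11

11


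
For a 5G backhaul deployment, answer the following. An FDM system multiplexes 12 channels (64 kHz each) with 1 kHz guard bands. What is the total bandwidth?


Given: 12 channels, 64 kHz each, guard = 1 kHz
Channel bandwidth = 12 * 64 = 768 kHz
Guard bands = 11 gaps * 1 kHz = 11 kHz
Total = 768 + 11 = 779 kHz

779


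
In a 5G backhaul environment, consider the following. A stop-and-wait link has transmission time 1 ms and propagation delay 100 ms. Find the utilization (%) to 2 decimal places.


Given: Ttrans = 1 ms, Tprop = 100 ms
RTT = 2 * Tprop = 2 * 100 = 200 ms
U = Ttrans / (Ttrans + RTT)
U = 1 / (1 + 200)
U = 1 / 201 = 0.004975
U% = 0.50%

0.50


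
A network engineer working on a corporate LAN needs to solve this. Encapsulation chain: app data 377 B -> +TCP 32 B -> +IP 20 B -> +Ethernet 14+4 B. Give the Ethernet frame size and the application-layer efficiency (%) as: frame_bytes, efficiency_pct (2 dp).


TCP segment = 377 + 32 = 409 B
IP packet = 409 + 20 = 429 B
Ethernet frame = 429 + 14 + 4 = 447 B
Efficiency = app / frame = 377 / 447 = 0.843400 = 84.3400% -> 84.34% (2 dp)

447, 84.34


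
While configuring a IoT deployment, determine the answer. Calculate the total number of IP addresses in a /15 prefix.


Given: CIDR prefix /15
Host bits = 32 - 15 = 17
Total addresses = 2^17 = 131072

131072


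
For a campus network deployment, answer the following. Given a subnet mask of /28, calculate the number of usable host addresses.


Given: subnet mask /28
Host bits = 32 - 28 = 4
Total addresses = 2^4 = 16
Usable hosts = 16 - 2 (network + broadcast) = 14

14


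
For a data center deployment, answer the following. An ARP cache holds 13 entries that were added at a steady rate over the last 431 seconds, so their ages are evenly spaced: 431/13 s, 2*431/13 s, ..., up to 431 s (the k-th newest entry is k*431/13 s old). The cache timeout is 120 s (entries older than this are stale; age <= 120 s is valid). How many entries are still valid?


Ages are k * 431/13 s for k = 1..13 (spacing = 33.1538 s).
Entry k is valid iff k * 431/13 <= 120 iff k <= 13 * 120 / 431 = 3.6195
n_valid = floor(3.6195) = 3
(n_stale = 13 - 3 = 10)

3


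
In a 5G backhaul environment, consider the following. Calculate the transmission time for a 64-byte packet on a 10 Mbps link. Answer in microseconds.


Given: packet = 64 bytes, bandwidth = 10 Mbps
Packet in bits = 64 * 8 = 512 bits
Bandwidth = 10 * 10^6 = 10000000 bps
Time = 512 / 10000000 seconds
Time in us = 512 * 10^6 / 10000000 = 51.2

51.2


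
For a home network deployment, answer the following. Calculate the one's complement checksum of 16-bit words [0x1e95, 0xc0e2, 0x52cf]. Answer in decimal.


Given words: [0x1e95, 0xc0e2, 0x52cf]
Step 1: Sum all words
Raw sum = 7829 + 49378 + 21199 = 78406
Step 2: Fold carry: (12870 + 1) = 12871
One's complement = ~12871 & 0xFFFF = 52664

52664


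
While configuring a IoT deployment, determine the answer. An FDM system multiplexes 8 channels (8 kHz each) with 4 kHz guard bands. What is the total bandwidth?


Given: 8 channels, 8 kHz each, guard = 4 kHz
Channel bandwidth = 8 * 8 = 64 kHz
Guard bands = 7 gaps * 4 kHz = 28 kHz
Total = 64 + 28 = 92 kHz

92


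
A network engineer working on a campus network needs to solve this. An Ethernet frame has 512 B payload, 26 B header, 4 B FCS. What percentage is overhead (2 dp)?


Given: payload = 512 B, header = 26 B, trailer = 4 B
Overhead bytes = header + trailer = 26 + 4 = 30
Total frame = payload + overhead = 512 + 30 = 542
Overhead % = 30 / 542 * 100 = 5.5351% -> 5.54% (2 dp)

5.54


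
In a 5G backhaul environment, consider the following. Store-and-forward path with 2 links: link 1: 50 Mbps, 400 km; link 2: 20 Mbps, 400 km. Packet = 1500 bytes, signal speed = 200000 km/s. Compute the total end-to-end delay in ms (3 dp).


Packet = 1500 bytes = 12000 bits. Store-and-forward: sum (t_trans + t_prop) per link.
Link 1: t_trans = 12000/(50*10^6) s = 0.2400 ms; t_prop = 400/200000 s = 2.0000 ms; subtotal = 2.2400 ms
Link 2: t_trans = 12000/(20*10^6) s = 0.6000 ms; t_prop = 400/200000 s = 2.0000 ms; subtotal = 2.6000 ms
End-to-end = 2.2400 + 2.6000 = 4.8400 ms -> 4.840 ms (3 dp)

4.840


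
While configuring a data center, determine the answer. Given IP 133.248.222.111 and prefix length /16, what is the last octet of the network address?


Given: IP = 133.248.222.111, prefix = /16
Subnet mask = 255.255.0.0
Last octet of IP: 111
Last octet of mask: 0
Network last octet = 111 AND 0 = 0

0


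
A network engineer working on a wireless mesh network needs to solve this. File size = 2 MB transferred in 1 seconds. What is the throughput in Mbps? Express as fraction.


Given: file = 2 MB, time = 1 s
File in Mb = 2 * 8 = 16 Mb
Throughput = 16 / 1 Mbps
Throughput = 16 Mbps

16


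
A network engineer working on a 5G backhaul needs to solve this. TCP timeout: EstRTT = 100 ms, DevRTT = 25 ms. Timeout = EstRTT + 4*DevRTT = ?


Given: EstRTT = 100 ms, DevRTT = 25 ms
Timeout = EstRTT + 4 * DevRTT
4 * DevRTT = 4 * 25 = 100
Timeout = 100 + 100 = 200 ms

200


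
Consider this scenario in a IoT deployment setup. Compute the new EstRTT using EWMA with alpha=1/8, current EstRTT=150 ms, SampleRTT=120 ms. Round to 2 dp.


Given: EstRTT = 150 ms, SampleRTT = 120 ms, alpha = 1/8
New EstRTT = (1 - alpha) * EstRTT + alpha * SampleRTT
(7/8) * 150 = 131.25
(1/8) * 120 = 15
New EstRTT = 131.25 + 15 = 146.25 ms -> 146.25 ms (2 dp)

146.25


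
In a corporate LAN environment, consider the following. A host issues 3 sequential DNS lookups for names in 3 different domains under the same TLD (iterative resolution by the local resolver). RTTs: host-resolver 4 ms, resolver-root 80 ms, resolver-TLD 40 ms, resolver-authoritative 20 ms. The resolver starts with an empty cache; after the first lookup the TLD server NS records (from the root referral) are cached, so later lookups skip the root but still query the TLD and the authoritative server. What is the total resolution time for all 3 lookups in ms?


Lookup 1 (cold cache): local + root + TLD + auth = 4 + 80 + 40 + 20 = 144 ms
Lookups 2..3 (TLD NS cached -> skip root; new domain -> still ask TLD and auth): local + TLD + auth = 4 + 40 + 20 = 64 ms each
Remaining 2 lookups: 2 * 64 = 128 ms
Total = 144 + 128 = 272 ms

272


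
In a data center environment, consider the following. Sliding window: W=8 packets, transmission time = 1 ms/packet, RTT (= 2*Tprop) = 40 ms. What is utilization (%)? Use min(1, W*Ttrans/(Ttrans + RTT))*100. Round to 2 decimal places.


Given: W = 8, Ttrans = 1 ms, RTT = 40 ms (= 2 * Tprop, Tprop = 20 ms)
Cycle time = Ttrans + RTT = 1 + 40 = 41 ms (first packet sent until its ACK returns)
W * Ttrans = 8 * 1 = 8 ms of sending per cycle
W * Ttrans / (Ttrans + RTT) = 8 / 41 = 0.195122
U = min(1, 0.195122) = 0.195122
U% = 19.51%

19.51


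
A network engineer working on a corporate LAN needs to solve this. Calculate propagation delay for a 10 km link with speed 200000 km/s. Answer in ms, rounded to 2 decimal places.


Given: distance = 10 km, speed = 200000 km/s
Delay = distance / speed = 10 / 200000 seconds
Delay in ms = 10 * 1000 / 200000
Delay = 0.0500 ms
Rounded to 2 dp = 0.05 ms

0.05


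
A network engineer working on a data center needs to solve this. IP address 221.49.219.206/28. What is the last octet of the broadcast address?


Given: IP = 221.49.219.206, prefix = /28
Host bits = 32 - 28 = 4
Network last octet = 206 AND mask = 192
Host part size = 2^4 - 1 = 15
Broadcast last octet = 192 OR 15 = 207

207


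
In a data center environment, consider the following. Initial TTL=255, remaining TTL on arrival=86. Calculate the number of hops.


Given: initial TTL = 255, received TTL = 86
Hops = initial TTL - received TTL
Hops = 255 - 86 = 169

169


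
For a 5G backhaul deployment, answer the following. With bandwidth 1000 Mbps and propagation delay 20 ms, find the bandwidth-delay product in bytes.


Given: bandwidth = 1000 Mbps, delay = 20 ms
BDP in bits = 1000 * 10^6 * 20 / 1000
BDP in bits = 20000000
BDP in bytes = 20000000 / 8 = 2500000

2500000


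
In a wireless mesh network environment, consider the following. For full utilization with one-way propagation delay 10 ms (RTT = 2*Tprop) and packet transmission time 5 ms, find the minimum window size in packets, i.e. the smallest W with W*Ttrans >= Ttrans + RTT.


Given: Ttrans = 5 ms, RTT = 20 ms (= 2 * Tprop, Tprop = 10 ms)
Time until first ACK returns = Ttrans + RTT = 5 + 20 = 25 ms
Need W * Ttrans >= Ttrans + RTT  ->  W >= (Ttrans + RTT) / Ttrans
(Ttrans + RTT) / Ttrans = 25 / 5 = 5
W_min = ceil(5) = 5

5


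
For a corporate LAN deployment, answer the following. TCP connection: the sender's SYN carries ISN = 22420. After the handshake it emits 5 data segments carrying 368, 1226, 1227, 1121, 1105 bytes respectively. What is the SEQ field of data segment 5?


The SYN occupies sequence number ISN = 22420, so the first data byte is ISN + 1 = 22421.
SEQ of data segment i = (ISN + 1) + sum of payload sizes of segments 1..i-1.
Segment 1: SEQ = 22421, payload = 368 bytes
Segment 2: SEQ = 22789, payload = 1226 bytes
Segment 3: SEQ = 24015, payload = 1227 bytes
Segment 4: SEQ = 25242, payload = 1121 bytes
Segment 5: SEQ = 26363, payload = 1105 bytes
SEQ of segment 5 = 22421 + 368 + 1226 + 1227 + 1121 = 26363

26363


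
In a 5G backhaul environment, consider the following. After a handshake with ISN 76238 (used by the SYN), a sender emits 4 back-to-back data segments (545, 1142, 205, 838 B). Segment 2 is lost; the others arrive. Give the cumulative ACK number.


SYN uses sequence number 76238; first data byte = ISN + 1 = 76239.
Segment 1: SEQ = 76239, len = 545 B, covers [76239, 76783]
Segment 2: SEQ = 76784, len = 1142 B, covers [76784, 77925] [LOST]
Segment 3: SEQ = 77926, len = 205 B, covers [77926, 78130]
Segment 4: SEQ = 78131, len = 838 B, covers [78131, 78968]
In-order data received: bytes [76239, 76783] (segments 1..1).
Segment 2 missing -> gap begins at byte 76784; later segments buffered out of order.
Cumulative ACK = next expected in-order byte = 76239 + 545 = 76784

76784
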